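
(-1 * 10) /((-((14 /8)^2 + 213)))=160 /3457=0.05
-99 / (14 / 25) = -176.79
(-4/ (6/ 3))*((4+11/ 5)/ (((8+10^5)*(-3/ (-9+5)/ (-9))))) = 31/ 20835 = 0.00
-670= -670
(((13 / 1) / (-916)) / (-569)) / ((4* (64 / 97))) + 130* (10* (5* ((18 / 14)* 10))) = 78055511048827 / 933997568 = 83571.43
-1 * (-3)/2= 3/2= 1.50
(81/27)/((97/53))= 159/97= 1.64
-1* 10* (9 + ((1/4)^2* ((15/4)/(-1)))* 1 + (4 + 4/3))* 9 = -40605/32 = -1268.91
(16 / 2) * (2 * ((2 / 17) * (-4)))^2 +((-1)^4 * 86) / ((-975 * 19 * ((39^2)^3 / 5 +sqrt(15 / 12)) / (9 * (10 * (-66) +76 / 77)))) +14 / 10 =177707733426390431639023547 / 20940036990725206251687713-26183904 * sqrt(5) / 941939380205632115127821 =8.49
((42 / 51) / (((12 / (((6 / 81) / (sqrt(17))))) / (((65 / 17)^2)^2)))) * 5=624771875 * sqrt(17) / 1955143089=1.32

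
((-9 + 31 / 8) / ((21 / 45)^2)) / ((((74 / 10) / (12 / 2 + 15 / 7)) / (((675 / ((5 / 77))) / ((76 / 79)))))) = -16233463125 / 58016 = -279810.11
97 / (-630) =-97 / 630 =-0.15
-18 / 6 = -3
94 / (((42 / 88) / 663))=914056 / 7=130579.43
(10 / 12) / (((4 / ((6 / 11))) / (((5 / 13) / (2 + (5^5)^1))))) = 25 / 1788644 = 0.00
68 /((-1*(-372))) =17 /93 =0.18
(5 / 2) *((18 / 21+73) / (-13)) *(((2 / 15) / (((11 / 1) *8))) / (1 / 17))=-799 / 2184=-0.37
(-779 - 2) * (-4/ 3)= 3124/ 3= 1041.33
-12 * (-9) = 108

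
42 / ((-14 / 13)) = -39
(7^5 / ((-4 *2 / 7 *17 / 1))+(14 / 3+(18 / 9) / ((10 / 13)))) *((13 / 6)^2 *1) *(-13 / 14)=3844554467 / 1028160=3739.26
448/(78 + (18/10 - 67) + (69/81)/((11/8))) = 83160/2491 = 33.38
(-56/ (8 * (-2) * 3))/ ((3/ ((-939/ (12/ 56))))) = -1704.11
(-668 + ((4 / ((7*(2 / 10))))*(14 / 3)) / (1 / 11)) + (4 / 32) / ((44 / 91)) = -550255 / 1056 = -521.07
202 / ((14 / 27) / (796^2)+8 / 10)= 252.50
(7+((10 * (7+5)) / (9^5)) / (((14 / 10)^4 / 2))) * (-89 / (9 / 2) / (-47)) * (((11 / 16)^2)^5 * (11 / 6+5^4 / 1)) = 2872548168269735764729349 / 65939386353866822909952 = 43.56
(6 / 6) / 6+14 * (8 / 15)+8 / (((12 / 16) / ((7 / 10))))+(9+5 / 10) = 123 / 5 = 24.60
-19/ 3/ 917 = -19/ 2751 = -0.01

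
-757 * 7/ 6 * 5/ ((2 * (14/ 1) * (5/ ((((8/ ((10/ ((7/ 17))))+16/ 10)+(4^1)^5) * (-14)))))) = 38507833/ 85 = 453033.33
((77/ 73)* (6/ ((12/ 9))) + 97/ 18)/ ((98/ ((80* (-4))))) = -1065440/ 32193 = -33.10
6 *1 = 6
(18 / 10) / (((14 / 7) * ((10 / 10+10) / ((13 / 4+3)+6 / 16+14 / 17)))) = 0.61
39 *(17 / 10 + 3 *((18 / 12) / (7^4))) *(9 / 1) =7171281 / 12005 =597.36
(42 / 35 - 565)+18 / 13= -36557 / 65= -562.42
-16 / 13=-1.23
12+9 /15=12.60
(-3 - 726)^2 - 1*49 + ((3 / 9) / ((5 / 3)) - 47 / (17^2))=767861494 / 1445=531392.04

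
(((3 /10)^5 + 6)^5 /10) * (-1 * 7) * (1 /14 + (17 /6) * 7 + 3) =-12492787186133546399545488047361 /100000000000000000000000000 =-124927.87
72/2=36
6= 6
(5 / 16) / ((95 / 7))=7 / 304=0.02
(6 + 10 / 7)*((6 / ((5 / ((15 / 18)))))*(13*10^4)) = 6760000 / 7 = 965714.29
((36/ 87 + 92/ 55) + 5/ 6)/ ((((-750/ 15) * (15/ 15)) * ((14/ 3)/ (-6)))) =83829/ 1116500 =0.08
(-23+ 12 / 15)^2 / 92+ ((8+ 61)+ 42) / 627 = 2660189 / 480700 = 5.53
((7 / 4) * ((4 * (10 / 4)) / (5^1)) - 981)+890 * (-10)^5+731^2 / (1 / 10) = -167314735 / 2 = -83657367.50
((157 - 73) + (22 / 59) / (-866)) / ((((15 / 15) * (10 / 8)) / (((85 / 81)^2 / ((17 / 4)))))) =2918474320 / 167613867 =17.41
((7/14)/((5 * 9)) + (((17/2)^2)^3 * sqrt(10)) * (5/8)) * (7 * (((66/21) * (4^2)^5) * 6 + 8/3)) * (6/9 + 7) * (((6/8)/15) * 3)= 1193803937/675 + 28815524901809153 * sqrt(10)/768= 118649338569401.44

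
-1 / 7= -0.14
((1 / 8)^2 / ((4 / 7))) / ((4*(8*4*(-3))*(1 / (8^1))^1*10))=-7 / 122880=-0.00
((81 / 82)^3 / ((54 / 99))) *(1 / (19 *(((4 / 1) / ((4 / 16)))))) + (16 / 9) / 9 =5521545881 / 27153771264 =0.20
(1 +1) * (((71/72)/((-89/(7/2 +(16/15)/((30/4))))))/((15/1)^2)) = -116369/324405000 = -0.00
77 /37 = 2.08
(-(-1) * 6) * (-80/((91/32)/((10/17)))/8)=-19200/1547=-12.41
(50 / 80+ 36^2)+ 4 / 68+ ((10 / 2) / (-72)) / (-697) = 32536393 / 25092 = 1296.68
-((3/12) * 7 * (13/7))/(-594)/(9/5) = 65/21384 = 0.00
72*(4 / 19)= 288 / 19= 15.16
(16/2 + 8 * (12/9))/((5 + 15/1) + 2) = 28/33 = 0.85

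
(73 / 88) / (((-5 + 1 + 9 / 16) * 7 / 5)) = -146 / 847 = -0.17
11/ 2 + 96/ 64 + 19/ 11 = 96/ 11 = 8.73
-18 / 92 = -9 / 46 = -0.20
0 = 0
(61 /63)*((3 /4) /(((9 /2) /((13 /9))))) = 793 /3402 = 0.23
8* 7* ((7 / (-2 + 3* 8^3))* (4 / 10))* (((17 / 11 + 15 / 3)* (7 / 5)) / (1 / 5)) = 197568 / 42185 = 4.68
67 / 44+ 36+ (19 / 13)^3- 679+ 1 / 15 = -925531267 / 1450020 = -638.29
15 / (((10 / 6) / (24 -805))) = -7029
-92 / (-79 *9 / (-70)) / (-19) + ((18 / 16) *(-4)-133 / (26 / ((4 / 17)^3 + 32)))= -167.78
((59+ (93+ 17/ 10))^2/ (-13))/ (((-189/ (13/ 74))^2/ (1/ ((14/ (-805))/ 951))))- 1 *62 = 23.85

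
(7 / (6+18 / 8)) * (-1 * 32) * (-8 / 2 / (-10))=-1792 / 165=-10.86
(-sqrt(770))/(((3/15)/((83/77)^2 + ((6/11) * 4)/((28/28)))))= -99125 * sqrt(770)/5929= -463.92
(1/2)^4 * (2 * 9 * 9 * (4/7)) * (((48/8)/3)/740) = 81/5180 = 0.02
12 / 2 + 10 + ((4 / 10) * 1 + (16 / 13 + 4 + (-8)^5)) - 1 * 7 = -2128969 / 65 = -32753.37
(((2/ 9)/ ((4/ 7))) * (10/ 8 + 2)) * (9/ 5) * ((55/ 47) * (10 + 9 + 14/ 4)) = 45045/ 752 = 59.90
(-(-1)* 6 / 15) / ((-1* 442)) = -1 / 1105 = -0.00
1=1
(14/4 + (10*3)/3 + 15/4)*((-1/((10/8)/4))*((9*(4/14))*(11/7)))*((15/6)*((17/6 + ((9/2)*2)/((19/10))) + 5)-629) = 620468838/4655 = 133290.84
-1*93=-93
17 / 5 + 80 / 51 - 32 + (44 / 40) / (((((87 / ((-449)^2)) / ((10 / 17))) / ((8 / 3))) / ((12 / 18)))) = 175609807 / 66555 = 2638.57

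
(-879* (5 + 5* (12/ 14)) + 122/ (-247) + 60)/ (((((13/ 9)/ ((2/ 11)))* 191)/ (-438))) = 110450574756/ 47224177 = 2338.86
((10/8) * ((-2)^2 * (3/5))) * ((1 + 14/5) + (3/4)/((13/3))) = 3099/260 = 11.92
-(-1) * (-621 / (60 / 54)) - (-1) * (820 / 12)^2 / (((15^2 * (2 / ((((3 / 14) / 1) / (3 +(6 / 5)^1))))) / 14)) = -1563469 / 2835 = -551.49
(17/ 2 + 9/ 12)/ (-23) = -37/ 92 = -0.40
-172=-172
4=4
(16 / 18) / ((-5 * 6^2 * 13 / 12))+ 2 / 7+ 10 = 126304 / 12285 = 10.28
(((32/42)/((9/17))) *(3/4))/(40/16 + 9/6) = 17/63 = 0.27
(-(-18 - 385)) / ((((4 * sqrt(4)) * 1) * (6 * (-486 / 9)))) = -403 / 2592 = -0.16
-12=-12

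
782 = 782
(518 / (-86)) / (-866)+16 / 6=298681 / 111714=2.67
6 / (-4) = -3 / 2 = -1.50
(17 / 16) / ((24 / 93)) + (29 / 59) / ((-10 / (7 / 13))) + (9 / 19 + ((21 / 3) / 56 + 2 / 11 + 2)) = 704945717 / 102593920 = 6.87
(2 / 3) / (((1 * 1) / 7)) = 14 / 3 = 4.67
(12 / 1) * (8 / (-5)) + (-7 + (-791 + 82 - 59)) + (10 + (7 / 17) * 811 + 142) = -308.26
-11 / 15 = -0.73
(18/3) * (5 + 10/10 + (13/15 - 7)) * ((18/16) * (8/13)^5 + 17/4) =-6459437/1856465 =-3.48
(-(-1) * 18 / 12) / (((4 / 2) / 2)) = 3 / 2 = 1.50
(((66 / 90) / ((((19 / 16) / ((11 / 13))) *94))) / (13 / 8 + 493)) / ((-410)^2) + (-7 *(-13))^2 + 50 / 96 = 8281.52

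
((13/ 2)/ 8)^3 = 2197/ 4096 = 0.54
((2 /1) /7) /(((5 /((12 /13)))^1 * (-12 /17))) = -34 /455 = -0.07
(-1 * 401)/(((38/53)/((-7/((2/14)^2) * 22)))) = 80187569/19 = 4220398.37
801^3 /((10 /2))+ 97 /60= 6167068909 /60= 102784481.82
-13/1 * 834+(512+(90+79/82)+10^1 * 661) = -297581/82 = -3629.04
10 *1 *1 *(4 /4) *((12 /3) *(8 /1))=320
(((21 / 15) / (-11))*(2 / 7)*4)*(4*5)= -32 / 11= -2.91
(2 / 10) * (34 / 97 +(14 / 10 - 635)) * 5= -307126 / 485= -633.25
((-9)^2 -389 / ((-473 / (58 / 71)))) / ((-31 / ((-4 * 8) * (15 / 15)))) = 87769120 / 1041073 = 84.31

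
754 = 754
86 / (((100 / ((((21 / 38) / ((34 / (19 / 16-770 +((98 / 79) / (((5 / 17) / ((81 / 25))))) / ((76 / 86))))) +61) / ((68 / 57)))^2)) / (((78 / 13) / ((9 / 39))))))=179904468759156880756426071 / 4817226150937600000000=37346.07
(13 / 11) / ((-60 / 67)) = -871 / 660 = -1.32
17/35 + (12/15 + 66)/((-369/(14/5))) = -0.02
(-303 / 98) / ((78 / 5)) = -505 / 2548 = -0.20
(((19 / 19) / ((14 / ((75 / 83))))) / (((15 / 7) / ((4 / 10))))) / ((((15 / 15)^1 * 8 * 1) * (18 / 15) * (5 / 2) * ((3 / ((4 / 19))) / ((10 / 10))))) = 1 / 28386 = 0.00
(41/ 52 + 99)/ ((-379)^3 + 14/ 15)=-77835/ 42463151692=-0.00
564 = 564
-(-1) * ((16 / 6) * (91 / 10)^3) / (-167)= -753571 / 62625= -12.03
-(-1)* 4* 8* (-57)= -1824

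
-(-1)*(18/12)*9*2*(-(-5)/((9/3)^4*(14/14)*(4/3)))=5/4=1.25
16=16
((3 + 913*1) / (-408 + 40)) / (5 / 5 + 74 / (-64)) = 1832 / 115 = 15.93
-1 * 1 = -1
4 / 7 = 0.57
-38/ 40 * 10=-19/ 2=-9.50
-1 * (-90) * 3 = 270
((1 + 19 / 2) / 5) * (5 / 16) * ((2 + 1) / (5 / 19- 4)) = -1197 / 2272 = -0.53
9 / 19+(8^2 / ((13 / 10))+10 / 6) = 38066 / 741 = 51.37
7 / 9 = 0.78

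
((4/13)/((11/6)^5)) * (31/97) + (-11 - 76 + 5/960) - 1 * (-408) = 12516942103871/38992379712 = 321.01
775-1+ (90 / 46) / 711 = 1406363 / 1817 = 774.00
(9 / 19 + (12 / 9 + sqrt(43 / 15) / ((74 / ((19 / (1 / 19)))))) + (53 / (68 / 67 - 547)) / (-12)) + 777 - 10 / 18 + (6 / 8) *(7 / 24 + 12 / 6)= 361 *sqrt(645) / 1110 + 156129217513 / 200171232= 788.24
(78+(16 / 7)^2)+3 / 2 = 8303 / 98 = 84.72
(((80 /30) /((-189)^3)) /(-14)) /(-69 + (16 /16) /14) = -8 /19544923755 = -0.00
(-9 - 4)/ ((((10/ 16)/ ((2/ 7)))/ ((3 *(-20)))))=2496/ 7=356.57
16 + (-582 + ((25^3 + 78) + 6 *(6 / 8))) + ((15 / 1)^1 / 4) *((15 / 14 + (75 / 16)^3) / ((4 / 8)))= 913031851 / 57344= 15922.01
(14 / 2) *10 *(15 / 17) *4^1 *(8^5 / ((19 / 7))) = 963379200 / 323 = 2982598.14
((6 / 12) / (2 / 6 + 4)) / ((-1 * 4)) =-3 / 104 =-0.03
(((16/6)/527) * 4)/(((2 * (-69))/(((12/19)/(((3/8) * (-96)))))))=16/6218073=0.00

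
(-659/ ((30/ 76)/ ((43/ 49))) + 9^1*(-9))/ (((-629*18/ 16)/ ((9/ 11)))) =9090728/ 5085465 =1.79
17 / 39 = 0.44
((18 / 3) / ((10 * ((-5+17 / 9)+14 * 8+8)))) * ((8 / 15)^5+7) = 5348393 / 147937500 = 0.04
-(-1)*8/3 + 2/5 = 46/15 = 3.07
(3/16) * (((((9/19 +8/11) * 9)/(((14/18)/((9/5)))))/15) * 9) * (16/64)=1646811/2340800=0.70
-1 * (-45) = 45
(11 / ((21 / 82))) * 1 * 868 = 37282.67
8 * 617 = 4936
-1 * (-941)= 941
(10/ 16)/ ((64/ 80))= 25/ 32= 0.78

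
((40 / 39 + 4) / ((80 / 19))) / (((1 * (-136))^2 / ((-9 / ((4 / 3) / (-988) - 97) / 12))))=53067 / 106356439040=0.00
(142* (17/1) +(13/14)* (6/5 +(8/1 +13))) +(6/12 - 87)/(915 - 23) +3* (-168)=120541501/62440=1930.52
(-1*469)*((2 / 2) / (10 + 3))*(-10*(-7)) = -32830 / 13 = -2525.38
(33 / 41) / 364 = 33 / 14924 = 0.00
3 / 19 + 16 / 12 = 85 / 57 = 1.49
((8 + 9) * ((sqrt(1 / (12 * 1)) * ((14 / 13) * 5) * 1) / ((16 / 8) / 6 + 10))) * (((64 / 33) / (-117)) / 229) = -38080 * sqrt(3) / 356320107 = -0.00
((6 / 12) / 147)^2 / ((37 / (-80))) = -20 / 799533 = -0.00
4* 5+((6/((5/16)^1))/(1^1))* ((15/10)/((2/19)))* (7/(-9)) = -964/5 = -192.80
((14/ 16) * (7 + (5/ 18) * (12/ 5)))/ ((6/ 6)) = 161/ 24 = 6.71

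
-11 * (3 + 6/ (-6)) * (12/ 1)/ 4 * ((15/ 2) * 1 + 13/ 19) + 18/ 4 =-20355/ 38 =-535.66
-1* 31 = -31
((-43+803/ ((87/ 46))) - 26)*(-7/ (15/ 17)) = -736253/ 261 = -2820.89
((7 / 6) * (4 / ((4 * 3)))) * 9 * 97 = 679 / 2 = 339.50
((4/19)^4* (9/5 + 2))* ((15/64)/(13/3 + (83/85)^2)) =65025/196496632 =0.00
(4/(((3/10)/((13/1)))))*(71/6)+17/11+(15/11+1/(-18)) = 2053.96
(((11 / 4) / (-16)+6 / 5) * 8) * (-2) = -329 / 20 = -16.45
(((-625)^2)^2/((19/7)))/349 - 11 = 1068115161434/6631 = 161079047.12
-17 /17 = -1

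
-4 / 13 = -0.31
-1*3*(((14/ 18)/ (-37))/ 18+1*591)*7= -24797129/ 1998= -12410.98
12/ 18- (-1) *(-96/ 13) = -262/ 39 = -6.72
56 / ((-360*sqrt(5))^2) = 7 / 81000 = 0.00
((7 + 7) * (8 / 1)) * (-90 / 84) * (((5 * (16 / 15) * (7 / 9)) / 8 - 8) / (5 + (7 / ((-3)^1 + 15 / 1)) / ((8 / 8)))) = 32320 / 201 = 160.80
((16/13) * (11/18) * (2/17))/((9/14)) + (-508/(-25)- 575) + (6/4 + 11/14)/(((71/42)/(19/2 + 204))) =-8447708857/31774275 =-265.87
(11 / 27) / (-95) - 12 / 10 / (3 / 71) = -72857 / 2565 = -28.40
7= 7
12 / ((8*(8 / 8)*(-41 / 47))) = -1.72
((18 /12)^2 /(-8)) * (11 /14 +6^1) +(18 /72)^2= -827 /448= -1.85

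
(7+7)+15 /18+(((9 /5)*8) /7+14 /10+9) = 5731 /210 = 27.29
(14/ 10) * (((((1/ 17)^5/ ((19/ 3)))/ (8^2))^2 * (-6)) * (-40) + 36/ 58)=23475071630290770189/ 27014963384064743680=0.87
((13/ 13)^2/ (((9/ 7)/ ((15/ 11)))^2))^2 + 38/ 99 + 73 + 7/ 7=89713981/ 1185921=75.65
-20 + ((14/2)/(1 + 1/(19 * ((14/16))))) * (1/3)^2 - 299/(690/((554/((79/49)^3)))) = -239477215282/3128332455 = -76.55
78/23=3.39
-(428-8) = -420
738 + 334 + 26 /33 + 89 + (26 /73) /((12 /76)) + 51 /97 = 90709472 /77891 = 1164.57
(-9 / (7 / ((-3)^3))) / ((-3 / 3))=-243 / 7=-34.71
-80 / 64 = -1.25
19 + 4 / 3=61 / 3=20.33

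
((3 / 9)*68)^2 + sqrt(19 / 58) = 514.35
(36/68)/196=9/3332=0.00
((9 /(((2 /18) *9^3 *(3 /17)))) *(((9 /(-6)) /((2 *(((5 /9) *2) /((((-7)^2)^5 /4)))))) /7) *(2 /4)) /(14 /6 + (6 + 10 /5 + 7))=-2058033957 /16640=-123679.93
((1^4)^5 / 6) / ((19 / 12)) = 2 / 19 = 0.11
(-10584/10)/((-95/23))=121716/475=256.24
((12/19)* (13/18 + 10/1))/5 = 386/285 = 1.35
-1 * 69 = -69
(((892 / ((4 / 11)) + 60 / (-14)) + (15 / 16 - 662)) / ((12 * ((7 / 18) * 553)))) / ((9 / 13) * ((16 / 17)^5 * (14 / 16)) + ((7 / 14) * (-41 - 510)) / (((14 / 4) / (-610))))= 11086900849791 / 768504808190982464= 0.00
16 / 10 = 8 / 5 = 1.60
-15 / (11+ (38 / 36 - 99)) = 54 / 313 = 0.17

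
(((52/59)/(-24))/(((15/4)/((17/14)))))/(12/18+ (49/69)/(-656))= -0.02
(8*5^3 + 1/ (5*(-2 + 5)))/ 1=15001/ 15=1000.07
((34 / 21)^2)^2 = 1336336 / 194481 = 6.87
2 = 2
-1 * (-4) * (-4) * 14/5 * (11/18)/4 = -308/45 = -6.84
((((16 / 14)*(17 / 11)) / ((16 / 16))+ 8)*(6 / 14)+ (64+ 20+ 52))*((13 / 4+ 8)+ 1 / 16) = 1585.85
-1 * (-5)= 5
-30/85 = -6/17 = -0.35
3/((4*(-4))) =-3/16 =-0.19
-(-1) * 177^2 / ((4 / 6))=93987 / 2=46993.50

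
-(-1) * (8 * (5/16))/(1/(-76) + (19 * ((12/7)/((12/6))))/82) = 10906/809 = 13.48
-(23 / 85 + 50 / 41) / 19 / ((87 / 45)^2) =-233685 / 11137363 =-0.02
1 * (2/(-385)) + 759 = 758.99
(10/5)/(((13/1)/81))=162/13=12.46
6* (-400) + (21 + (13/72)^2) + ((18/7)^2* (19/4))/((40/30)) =-598312151/254016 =-2355.41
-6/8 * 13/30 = -13/40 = -0.32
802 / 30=401 / 15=26.73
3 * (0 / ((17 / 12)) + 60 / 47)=180 / 47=3.83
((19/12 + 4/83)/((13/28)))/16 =875/3984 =0.22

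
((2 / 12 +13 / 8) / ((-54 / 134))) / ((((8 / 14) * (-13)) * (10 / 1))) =20167 / 336960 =0.06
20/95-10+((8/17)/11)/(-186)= -3234802/330429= -9.79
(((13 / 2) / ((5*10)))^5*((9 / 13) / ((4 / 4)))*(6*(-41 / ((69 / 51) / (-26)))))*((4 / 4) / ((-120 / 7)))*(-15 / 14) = 0.01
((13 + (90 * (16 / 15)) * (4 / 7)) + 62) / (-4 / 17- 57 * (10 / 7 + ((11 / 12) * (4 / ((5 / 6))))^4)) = -95625 / 15792398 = -0.01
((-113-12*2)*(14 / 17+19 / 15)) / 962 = -5617 / 18870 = -0.30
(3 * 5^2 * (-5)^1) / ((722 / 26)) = -4875 / 361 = -13.50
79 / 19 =4.16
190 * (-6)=-1140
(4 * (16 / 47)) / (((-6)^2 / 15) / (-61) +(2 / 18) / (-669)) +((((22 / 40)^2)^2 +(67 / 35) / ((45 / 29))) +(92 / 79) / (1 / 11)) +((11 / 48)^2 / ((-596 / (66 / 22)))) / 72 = -789663021093517374163 / 38843852875269120000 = -20.33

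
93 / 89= 1.04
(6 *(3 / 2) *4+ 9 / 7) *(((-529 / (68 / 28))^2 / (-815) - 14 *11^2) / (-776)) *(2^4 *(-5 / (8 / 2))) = -15388131177 / 9138758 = -1683.83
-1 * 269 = -269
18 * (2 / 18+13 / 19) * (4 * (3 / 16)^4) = 1377 / 19456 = 0.07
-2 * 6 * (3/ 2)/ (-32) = 9/ 16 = 0.56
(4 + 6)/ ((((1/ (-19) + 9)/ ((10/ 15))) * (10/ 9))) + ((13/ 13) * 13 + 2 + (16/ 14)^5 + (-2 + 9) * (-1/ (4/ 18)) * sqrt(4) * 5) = -424835221/ 1428595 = -297.38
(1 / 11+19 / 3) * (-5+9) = 848 / 33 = 25.70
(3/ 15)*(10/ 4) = 1/ 2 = 0.50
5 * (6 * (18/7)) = 540/7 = 77.14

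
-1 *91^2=-8281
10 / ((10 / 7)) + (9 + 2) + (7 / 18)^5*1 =34029031 / 1889568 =18.01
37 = 37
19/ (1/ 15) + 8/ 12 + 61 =1040/ 3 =346.67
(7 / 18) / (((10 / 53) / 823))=305333 / 180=1696.29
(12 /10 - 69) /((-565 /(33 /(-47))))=-99 /1175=-0.08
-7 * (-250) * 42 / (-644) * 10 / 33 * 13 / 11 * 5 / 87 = -568750 / 242121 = -2.35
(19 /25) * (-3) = -57 /25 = -2.28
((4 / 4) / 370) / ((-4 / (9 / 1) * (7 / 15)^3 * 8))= -6075 / 812224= -0.01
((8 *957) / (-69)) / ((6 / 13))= -16588 / 69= -240.41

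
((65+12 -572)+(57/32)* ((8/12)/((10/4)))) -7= -20061/40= -501.52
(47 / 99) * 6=94 / 33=2.85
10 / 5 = 2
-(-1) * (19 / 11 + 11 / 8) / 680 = 273 / 59840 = 0.00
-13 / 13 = -1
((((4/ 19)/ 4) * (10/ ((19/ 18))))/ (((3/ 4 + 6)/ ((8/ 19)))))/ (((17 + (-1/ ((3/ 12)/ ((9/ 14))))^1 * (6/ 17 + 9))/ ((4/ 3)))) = -304640/ 51792309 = -0.01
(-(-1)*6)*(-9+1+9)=6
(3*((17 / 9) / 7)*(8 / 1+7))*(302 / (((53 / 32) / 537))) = 441113280 / 371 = 1188984.58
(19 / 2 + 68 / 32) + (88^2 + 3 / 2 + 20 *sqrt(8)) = 7813.69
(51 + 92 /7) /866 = 449 /6062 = 0.07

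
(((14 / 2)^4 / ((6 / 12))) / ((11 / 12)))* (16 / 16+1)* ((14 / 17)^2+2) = 89201952 / 3179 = 28059.75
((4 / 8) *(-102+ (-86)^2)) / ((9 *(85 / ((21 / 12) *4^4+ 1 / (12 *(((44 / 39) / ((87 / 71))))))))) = 20420789333 / 9559440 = 2136.19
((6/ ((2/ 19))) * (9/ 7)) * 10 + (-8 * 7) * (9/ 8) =4689/ 7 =669.86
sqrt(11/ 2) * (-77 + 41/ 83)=-3175 * sqrt(22)/ 83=-179.42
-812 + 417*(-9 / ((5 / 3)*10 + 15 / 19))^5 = -806717711587134181 / 975248753121875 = -827.19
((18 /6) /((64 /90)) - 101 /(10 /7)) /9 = -10637 /1440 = -7.39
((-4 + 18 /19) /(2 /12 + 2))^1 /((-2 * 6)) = 29 /247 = 0.12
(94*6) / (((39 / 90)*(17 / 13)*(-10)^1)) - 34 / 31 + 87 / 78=-99.51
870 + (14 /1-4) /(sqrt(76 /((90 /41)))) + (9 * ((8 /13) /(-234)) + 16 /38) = 15 * sqrt(7790) /779 + 2794846 /3211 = 872.10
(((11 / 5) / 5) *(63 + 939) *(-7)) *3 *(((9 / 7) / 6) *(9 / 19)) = -446391 / 475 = -939.77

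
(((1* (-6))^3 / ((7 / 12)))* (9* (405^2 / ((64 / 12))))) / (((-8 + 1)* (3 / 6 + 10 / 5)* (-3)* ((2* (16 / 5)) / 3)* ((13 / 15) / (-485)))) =2609707460625 / 5096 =512108999.34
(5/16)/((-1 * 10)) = -1/32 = -0.03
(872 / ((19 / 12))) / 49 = 10464 / 931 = 11.24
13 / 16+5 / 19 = 327 / 304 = 1.08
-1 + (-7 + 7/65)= -513/65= -7.89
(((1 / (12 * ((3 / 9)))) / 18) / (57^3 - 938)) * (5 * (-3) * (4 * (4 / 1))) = -0.00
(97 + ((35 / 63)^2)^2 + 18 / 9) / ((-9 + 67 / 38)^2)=938836816 / 496175625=1.89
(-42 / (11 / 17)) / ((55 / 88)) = -5712 / 55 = -103.85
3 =3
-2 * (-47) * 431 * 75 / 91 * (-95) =-3172112.64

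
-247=-247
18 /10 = 9 /5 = 1.80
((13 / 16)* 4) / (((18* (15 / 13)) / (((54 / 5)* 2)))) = 169 / 50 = 3.38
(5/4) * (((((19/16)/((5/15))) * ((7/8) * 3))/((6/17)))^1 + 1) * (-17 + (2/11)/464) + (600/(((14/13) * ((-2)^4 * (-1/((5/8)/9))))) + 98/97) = -3117717586961/5323186176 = -585.69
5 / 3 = 1.67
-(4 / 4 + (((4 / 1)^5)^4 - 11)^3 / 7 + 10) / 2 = -664613997872510660428461710117961101 / 7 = -94944856838930094346923100000000000.00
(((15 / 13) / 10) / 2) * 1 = 3 / 52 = 0.06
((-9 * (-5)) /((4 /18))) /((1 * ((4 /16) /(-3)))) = -2430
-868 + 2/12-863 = -10385/6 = -1730.83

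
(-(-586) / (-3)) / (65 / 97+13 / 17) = -483157 / 3549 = -136.14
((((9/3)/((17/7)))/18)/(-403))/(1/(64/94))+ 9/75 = 2895173/24149775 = 0.12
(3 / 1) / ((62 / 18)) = 27 / 31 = 0.87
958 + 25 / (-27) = 25841 / 27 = 957.07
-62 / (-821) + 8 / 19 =7746 / 15599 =0.50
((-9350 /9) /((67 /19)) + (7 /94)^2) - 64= -1910684765 /5328108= -358.60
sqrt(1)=1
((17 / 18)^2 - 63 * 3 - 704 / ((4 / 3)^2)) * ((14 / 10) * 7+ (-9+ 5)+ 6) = -6892.47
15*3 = 45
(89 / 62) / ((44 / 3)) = 267 / 2728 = 0.10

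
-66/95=-0.69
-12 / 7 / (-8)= 3 / 14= 0.21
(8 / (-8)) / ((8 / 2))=-1 / 4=-0.25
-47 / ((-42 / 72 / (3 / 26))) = 846 / 91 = 9.30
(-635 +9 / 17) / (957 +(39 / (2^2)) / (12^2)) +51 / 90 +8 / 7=98082493 / 93716070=1.05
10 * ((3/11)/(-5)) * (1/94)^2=-3/48598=-0.00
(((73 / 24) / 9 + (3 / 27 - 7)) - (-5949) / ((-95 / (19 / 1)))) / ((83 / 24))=-1292059 / 3735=-345.93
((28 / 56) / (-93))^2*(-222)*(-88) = 1628 / 2883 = 0.56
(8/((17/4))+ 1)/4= 49/68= 0.72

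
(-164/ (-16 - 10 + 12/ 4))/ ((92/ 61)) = 2501/ 529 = 4.73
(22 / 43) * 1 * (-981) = -21582 / 43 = -501.91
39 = 39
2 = 2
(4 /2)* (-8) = -16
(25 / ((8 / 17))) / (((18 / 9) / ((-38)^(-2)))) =425 / 23104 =0.02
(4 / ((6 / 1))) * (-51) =-34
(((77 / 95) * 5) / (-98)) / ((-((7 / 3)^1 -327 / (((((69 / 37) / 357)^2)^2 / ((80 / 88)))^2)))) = -312695764227033 / 3685870967738895799316714865607930738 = -0.00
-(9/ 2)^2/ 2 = -10.12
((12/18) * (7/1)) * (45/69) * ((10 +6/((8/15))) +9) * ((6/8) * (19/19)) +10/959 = 12185935/176456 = 69.06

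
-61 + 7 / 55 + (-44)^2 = 103132 / 55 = 1875.13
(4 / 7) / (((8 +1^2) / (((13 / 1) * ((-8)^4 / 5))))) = 212992 / 315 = 676.17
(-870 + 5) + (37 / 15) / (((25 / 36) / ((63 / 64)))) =-1723007 / 2000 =-861.50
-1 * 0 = 0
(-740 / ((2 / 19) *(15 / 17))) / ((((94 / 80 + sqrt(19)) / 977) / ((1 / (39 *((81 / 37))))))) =1624382788240 / 267166107 - 1382453436800 *sqrt(19) / 267166107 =-16475.11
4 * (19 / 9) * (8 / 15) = 608 / 135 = 4.50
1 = 1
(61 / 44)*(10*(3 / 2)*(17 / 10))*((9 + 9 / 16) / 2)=169.03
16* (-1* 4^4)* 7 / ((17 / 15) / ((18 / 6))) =-75896.47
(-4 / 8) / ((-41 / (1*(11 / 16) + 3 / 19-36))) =-10687 / 24928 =-0.43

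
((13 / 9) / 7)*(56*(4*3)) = 416 / 3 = 138.67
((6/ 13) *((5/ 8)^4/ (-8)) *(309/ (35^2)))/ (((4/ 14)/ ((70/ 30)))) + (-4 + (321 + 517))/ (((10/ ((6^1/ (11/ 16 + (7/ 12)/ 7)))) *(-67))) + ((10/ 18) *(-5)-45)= -2731723354951/ 47520645120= -57.48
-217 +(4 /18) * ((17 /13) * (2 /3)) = -76099 /351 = -216.81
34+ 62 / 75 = 34.83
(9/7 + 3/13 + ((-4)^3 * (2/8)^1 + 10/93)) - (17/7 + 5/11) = -1606702/93093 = -17.26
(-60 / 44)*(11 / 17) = -15 / 17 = -0.88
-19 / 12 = -1.58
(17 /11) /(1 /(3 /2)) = 51 /22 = 2.32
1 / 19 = 0.05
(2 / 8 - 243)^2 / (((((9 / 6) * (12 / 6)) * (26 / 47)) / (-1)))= -35507.63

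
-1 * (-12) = 12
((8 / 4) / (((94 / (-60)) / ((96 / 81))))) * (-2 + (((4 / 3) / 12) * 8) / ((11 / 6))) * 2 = 64000 / 13959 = 4.58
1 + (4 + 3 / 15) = 26 / 5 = 5.20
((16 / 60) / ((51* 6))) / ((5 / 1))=2 / 11475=0.00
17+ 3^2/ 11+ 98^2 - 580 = 99460/ 11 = 9041.82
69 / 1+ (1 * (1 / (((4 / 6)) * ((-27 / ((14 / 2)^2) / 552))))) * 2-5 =-2941.33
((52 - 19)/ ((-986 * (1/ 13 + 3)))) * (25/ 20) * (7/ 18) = -1001/ 189312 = -0.01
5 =5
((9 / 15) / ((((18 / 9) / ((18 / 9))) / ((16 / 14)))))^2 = 576 / 1225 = 0.47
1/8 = 0.12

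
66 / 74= 0.89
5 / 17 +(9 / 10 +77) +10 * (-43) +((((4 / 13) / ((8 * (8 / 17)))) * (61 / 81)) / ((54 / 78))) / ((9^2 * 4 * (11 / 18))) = -69061207807 / 196305120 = -351.81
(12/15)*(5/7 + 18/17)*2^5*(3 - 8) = -27008/119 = -226.96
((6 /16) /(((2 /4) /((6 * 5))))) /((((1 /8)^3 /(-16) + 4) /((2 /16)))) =23040 /32767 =0.70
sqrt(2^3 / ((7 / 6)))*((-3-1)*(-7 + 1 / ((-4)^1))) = 116*sqrt(21) / 7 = 75.94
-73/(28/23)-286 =-9687/28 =-345.96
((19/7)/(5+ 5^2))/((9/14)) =19/135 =0.14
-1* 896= -896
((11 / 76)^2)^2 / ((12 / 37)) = 541717 / 400346112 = 0.00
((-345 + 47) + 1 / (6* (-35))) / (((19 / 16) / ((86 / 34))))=-21527864 / 33915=-634.76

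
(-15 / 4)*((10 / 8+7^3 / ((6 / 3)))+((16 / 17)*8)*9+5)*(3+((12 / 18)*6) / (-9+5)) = -250425 / 136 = -1841.36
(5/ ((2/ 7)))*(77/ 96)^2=207515/ 18432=11.26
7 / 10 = 0.70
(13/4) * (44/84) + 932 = 78431/84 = 933.70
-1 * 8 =-8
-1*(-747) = 747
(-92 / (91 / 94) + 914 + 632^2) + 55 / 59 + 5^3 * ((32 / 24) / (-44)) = 400240.11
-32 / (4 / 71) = -568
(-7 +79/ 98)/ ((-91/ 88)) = 26708/ 4459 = 5.99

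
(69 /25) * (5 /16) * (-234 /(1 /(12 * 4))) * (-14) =678132 /5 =135626.40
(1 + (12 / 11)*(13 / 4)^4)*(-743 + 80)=-57274581 / 704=-81355.94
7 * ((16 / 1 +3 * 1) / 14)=19 / 2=9.50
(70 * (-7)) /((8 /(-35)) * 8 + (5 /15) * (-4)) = 154.97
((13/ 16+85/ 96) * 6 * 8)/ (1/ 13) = 2119/ 2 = 1059.50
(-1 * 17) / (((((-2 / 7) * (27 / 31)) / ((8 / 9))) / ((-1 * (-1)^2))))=-14756 / 243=-60.72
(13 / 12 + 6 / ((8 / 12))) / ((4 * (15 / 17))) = 2057 / 720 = 2.86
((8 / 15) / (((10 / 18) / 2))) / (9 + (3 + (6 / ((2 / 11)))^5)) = 16 / 326128375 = 0.00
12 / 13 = 0.92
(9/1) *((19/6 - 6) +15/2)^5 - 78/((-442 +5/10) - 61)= 19919.56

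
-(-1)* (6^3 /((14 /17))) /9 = 204 /7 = 29.14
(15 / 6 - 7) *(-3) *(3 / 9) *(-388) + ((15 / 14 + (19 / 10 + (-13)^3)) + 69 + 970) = -101536 / 35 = -2901.03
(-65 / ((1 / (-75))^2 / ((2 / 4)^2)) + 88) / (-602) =365273 / 2408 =151.69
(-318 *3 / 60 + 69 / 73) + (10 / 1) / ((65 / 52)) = -5077 / 730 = -6.95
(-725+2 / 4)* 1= -1449 / 2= -724.50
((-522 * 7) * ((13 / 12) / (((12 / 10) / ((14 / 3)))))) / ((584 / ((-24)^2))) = -1108380 / 73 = -15183.29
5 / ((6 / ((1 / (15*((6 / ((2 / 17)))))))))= 1 / 918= 0.00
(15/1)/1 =15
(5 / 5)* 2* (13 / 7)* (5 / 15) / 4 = 0.31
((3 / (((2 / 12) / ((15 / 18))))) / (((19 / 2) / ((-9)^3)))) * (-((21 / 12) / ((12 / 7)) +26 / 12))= 557685 / 152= 3668.98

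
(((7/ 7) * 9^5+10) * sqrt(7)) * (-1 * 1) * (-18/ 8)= 531531 * sqrt(7)/ 4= 351574.71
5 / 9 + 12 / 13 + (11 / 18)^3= 129407 / 75816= 1.71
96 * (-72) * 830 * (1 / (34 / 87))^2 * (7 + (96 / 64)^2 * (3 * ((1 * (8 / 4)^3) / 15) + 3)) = -188347480416 / 289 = -651721385.52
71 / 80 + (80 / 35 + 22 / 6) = 11491 / 1680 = 6.84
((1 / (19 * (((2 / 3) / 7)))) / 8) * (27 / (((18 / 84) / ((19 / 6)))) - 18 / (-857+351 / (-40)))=290188269 / 10527824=27.56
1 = 1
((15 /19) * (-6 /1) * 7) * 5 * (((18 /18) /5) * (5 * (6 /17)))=-18900 /323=-58.51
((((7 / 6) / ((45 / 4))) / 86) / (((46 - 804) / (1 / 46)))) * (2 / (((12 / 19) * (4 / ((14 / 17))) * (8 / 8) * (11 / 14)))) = -0.00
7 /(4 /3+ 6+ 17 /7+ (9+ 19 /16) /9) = 7056 /10981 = 0.64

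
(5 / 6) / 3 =5 / 18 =0.28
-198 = -198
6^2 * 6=216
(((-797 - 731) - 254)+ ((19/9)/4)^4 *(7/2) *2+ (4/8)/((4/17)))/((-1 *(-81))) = -2988594281/136048896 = -21.97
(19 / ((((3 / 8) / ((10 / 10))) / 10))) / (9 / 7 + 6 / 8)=2240 / 9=248.89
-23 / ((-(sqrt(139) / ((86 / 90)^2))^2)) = 78632423 / 569986875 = 0.14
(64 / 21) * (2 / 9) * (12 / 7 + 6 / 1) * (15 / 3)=1280 / 49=26.12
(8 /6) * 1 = 4 /3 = 1.33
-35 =-35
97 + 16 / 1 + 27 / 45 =568 / 5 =113.60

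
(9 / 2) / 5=9 / 10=0.90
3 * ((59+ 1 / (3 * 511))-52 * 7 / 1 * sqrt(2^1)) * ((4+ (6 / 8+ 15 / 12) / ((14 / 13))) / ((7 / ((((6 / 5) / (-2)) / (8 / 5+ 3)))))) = -11125104 / 575897+ 19188 * sqrt(2) / 161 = 149.23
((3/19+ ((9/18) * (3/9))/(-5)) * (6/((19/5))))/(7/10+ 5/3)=30/361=0.08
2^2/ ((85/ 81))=324/ 85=3.81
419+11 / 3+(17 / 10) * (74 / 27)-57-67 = 40949 / 135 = 303.33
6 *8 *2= 96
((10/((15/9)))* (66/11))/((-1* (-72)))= 1/2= 0.50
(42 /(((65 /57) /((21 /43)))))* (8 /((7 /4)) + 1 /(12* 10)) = 4604859 /55900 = 82.38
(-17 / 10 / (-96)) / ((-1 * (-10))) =0.00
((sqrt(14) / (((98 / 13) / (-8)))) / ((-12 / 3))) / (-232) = -13 * sqrt(14) / 11368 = -0.00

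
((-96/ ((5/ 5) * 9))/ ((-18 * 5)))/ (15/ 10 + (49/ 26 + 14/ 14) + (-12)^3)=-208/ 3024945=-0.00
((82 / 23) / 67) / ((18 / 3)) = 41 / 4623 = 0.01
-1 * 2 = -2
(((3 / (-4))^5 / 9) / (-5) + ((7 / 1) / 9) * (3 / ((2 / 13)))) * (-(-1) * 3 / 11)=233041 / 56320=4.14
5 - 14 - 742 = -751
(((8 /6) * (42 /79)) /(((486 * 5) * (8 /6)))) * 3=7 /10665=0.00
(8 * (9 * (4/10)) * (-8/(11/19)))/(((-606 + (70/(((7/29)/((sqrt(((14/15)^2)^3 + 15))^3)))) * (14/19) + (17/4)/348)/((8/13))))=-22792543663346165792194560000000 * sqrt(178388911)/16427797036768377394604100309677629631-180903507193356952500000000000000/213348013464524381748105198826982203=-0.02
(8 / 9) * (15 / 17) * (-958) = -38320 / 51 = -751.37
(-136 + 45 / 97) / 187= -0.72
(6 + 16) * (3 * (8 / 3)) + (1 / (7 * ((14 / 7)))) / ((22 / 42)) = 3875 / 22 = 176.14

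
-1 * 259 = -259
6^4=1296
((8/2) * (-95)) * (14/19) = -280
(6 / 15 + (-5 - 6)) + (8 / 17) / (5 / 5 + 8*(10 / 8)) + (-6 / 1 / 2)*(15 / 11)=-13696 / 935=-14.65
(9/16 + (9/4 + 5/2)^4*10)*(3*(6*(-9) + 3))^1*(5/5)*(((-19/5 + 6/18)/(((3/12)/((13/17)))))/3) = 110133413/40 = 2753335.32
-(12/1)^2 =-144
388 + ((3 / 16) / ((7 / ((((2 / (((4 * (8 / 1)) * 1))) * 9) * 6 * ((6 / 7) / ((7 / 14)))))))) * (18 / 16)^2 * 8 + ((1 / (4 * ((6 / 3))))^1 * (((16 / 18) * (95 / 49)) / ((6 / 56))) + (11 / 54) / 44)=132624913 / 338688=391.58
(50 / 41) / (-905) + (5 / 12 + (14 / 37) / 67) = 92932543 / 220759908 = 0.42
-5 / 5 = -1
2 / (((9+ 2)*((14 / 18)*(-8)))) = -9 / 308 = -0.03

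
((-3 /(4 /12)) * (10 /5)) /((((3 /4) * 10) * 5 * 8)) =-3 /50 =-0.06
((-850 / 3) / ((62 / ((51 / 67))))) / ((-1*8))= 7225 / 16616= 0.43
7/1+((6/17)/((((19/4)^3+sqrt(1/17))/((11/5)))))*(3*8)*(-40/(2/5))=-8308328513/799775881+129761280*sqrt(17)/13596189977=-10.35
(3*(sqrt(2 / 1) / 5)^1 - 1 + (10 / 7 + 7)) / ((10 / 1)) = 3*sqrt(2) / 50 + 26 / 35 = 0.83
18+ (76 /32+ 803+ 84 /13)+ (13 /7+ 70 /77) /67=445259329 /536536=829.88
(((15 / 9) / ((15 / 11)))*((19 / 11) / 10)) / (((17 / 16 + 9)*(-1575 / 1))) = -152 / 11410875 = -0.00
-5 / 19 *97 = -485 / 19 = -25.53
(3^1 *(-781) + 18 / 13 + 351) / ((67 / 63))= -1630314 / 871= -1871.77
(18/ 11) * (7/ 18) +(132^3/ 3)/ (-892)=-2106743/ 2453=-858.84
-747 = -747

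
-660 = -660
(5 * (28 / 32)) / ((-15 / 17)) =-119 / 24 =-4.96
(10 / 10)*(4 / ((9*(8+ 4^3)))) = 1 / 162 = 0.01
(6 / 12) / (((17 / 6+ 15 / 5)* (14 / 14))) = 3 / 35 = 0.09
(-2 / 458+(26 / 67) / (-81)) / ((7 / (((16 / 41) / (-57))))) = 9584 / 1070036163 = 0.00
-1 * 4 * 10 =-40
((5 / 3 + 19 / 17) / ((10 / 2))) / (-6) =-71 / 765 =-0.09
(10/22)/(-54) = -5/594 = -0.01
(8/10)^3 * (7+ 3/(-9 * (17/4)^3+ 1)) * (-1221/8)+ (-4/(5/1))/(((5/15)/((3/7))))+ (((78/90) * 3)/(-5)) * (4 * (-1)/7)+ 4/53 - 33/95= -21306783557943/38904312125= -547.67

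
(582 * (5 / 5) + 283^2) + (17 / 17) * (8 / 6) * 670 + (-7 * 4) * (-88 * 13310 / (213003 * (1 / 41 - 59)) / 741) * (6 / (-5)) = 741158762764661 / 9086799267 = 81564.34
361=361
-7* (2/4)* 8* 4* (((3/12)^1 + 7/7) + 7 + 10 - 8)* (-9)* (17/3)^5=1629995836/27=60370216.15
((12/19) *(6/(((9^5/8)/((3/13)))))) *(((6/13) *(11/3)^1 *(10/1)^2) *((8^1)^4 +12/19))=10959308800/133426683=82.14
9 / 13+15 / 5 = 48 / 13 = 3.69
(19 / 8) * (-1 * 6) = -57 / 4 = -14.25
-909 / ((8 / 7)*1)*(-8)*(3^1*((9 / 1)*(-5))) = -859005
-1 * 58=-58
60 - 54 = 6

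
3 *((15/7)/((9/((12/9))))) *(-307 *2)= -584.76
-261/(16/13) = -3393/16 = -212.06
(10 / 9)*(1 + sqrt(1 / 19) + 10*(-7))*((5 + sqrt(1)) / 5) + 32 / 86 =-3940 / 43 + 4*sqrt(19) / 57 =-91.32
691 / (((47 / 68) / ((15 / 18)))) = 117470 / 141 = 833.12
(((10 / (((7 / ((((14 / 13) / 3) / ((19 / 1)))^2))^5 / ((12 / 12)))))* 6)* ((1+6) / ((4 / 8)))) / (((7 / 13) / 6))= 0.00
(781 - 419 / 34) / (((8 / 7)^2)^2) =62750135 / 139264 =450.58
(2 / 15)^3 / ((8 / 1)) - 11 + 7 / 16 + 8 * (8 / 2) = 1157641 / 54000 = 21.44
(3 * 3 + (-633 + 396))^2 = 51984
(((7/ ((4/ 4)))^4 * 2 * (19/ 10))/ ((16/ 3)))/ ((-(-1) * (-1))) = -136857/ 80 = -1710.71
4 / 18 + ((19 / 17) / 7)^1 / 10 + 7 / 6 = 7523 / 5355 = 1.40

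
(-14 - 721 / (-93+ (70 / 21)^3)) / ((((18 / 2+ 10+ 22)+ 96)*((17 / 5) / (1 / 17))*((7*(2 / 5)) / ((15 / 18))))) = -30125 / 717900276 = -0.00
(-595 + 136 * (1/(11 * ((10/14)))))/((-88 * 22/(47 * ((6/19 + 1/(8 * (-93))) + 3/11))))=45448533431/5519071360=8.23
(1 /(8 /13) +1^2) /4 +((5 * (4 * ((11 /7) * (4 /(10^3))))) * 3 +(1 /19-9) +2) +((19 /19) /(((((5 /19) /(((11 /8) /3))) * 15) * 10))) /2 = -14144159 /2394000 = -5.91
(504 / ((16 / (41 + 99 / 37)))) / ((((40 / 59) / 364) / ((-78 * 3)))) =-31976518392 / 185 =-172846045.36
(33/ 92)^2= 1089/ 8464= 0.13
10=10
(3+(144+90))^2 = 56169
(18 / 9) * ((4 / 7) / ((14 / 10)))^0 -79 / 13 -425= -5578 / 13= -429.08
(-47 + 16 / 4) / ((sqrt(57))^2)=-43 / 57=-0.75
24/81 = 8/27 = 0.30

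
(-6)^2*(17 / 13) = 612 / 13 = 47.08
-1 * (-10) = 10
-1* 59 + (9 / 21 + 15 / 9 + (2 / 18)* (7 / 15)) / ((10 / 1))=-555521 / 9450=-58.79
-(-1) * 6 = 6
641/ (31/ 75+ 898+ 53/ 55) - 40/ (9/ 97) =-2874146255/ 6677874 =-430.40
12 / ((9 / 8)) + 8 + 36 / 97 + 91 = 32021 / 291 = 110.04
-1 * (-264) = 264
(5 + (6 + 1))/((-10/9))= -10.80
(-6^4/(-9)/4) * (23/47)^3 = 4.22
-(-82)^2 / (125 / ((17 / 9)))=-114308 / 1125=-101.61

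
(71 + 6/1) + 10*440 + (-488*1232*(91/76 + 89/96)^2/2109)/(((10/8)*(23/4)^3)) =372796106271919/83369999547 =4471.59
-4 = -4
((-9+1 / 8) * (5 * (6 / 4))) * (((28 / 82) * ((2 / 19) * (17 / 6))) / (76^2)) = -42245 / 35996032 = -0.00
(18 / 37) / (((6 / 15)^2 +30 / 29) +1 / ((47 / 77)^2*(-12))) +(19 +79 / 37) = 14936018546 / 690323911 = 21.64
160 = 160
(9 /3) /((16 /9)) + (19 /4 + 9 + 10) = 407 /16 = 25.44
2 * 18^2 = 648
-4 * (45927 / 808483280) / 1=-45927 / 202120820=-0.00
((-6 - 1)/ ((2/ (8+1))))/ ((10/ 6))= -18.90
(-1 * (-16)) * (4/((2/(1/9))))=32/9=3.56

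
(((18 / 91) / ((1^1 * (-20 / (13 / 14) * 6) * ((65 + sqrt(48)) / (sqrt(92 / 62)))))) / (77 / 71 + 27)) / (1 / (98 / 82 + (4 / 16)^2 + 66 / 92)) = -11787633 * sqrt(1426) / 218157940720384 + 906741 * sqrt(4278) / 272697425900480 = -0.00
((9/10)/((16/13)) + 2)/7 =437/1120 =0.39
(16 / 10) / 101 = 8 / 505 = 0.02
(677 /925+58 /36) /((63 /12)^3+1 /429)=178514336 /11025166575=0.02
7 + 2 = 9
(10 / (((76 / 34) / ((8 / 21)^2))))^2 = 29593600 / 70207641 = 0.42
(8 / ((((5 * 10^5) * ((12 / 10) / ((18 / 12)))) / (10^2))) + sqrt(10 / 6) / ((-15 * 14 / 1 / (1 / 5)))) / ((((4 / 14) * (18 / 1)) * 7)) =1 / 18000 - sqrt(15) / 113400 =0.00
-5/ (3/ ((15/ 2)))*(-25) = 625/ 2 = 312.50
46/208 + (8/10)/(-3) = -71/1560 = -0.05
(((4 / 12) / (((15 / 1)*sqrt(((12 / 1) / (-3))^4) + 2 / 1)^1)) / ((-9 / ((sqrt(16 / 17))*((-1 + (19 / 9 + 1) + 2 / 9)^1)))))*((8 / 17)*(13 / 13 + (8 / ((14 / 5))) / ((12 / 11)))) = -1216*sqrt(17) / 8497467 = -0.00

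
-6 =-6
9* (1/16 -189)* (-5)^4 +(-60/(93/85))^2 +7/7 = -1059765.15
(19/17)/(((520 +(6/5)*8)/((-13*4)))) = -1235/11254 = -0.11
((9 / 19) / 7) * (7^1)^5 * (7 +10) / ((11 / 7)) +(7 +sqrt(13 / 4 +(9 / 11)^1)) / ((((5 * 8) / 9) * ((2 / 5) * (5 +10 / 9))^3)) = 6561 * sqrt(1969) / 9370240 +99568229733 / 8092480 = 12303.83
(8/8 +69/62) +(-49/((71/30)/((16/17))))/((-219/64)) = 42651661/5462882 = 7.81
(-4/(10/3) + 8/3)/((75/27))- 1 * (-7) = 7.53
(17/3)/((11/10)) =170/33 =5.15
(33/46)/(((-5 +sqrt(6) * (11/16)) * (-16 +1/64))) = 2816 * sqrt(6)/2022781 +20480/2022781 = 0.01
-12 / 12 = -1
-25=-25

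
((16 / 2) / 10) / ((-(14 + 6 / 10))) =-4 / 73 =-0.05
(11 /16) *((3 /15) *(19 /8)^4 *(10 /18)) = 2.43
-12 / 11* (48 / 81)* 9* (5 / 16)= -20 / 11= -1.82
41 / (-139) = -0.29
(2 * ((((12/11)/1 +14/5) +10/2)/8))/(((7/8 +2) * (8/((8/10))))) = 489/6325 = 0.08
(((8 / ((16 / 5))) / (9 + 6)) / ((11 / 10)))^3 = 125 / 35937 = 0.00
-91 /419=-0.22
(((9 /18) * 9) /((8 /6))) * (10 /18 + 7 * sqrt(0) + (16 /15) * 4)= 651 /40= 16.28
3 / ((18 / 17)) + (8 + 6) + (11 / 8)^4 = 250771 / 12288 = 20.41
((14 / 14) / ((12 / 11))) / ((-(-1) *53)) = 0.02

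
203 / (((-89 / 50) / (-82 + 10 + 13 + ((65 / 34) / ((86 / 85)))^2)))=8322142325 / 1316488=6321.47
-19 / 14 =-1.36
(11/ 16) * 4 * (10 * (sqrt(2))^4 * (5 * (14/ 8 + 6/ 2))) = 5225/ 2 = 2612.50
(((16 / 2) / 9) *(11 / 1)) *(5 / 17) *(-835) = -367400 / 153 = -2401.31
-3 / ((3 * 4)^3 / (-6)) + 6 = 577 / 96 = 6.01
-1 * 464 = -464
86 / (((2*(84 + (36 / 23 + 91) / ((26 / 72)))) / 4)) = 0.51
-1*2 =-2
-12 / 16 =-3 / 4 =-0.75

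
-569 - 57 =-626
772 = 772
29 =29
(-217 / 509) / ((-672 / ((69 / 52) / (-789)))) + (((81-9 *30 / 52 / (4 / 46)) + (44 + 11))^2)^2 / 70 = 99458885285629562981 / 205544660805120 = 483879.68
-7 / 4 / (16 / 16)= -7 / 4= -1.75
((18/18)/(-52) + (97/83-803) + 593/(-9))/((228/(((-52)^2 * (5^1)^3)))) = -1286385.67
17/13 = 1.31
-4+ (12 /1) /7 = -16 /7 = -2.29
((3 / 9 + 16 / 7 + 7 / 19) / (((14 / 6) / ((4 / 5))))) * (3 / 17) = 14304 / 79135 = 0.18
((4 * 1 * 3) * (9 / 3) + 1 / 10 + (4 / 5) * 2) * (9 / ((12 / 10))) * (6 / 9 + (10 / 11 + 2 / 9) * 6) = 46371 / 22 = 2107.77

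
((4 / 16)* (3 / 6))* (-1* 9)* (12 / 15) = -0.90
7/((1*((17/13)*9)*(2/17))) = 91/18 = 5.06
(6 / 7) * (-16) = -96 / 7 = -13.71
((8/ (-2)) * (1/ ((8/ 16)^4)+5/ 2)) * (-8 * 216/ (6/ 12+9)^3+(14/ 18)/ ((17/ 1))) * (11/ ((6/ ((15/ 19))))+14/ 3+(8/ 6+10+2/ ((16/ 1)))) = 204281239793/ 79756452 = 2561.31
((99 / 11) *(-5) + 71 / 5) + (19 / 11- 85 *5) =-24974 / 55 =-454.07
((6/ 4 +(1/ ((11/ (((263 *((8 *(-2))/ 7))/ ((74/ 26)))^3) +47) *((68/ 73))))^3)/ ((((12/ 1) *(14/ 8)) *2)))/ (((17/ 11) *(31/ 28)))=73846420117924125819932233819301601381215952437809655/ 3537886748615876531313871426470988658626529055056548107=0.02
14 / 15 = 0.93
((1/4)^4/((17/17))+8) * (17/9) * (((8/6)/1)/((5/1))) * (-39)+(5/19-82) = -4358797/18240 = -238.97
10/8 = 5/4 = 1.25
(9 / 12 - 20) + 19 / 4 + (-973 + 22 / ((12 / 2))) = -5903 / 6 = -983.83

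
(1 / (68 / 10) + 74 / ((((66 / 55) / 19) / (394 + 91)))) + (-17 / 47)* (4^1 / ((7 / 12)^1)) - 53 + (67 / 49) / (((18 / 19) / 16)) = 400439155891 / 704718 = 568226.09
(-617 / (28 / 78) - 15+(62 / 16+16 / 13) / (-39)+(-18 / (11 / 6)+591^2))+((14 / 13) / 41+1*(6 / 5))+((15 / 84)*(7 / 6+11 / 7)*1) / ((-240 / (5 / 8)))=59810124578361191 / 172096404480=347538.49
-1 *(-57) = 57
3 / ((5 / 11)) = 33 / 5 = 6.60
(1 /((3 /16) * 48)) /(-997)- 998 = -8955055 /8973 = -998.00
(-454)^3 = -93576664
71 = 71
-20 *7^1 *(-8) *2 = 2240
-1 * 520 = -520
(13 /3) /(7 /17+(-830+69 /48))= -0.01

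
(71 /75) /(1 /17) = 1207 /75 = 16.09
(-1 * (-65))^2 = 4225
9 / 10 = 0.90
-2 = -2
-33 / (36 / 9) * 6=-99 / 2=-49.50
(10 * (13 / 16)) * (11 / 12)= 715 / 96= 7.45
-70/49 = -10/7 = -1.43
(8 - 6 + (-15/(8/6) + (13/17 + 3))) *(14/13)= -5.91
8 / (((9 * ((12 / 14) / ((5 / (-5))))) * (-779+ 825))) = -14 / 621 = -0.02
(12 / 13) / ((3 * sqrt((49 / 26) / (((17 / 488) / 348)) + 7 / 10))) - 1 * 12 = -12 + 4 * sqrt(91954623670) / 540909551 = -12.00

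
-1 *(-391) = 391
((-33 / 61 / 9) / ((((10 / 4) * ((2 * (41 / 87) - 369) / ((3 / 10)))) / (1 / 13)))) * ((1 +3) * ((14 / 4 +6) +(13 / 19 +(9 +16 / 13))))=350958 / 2850902405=0.00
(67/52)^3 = 300763/140608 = 2.14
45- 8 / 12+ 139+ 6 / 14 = 3859 / 21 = 183.76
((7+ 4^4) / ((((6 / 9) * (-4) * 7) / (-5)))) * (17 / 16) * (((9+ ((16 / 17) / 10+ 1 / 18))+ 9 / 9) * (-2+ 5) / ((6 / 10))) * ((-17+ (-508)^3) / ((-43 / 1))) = 892358122825305 / 77056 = 11580644243.48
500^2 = 250000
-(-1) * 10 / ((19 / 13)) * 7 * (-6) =-5460 / 19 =-287.37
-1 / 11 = -0.09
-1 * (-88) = 88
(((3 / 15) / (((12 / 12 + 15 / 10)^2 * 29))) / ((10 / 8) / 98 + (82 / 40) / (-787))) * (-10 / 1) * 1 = -2468032 / 2270265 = -1.09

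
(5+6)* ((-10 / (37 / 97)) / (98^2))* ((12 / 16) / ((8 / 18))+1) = -229405 / 2842784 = -0.08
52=52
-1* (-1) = 1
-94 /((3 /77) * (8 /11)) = -39809 /12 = -3317.42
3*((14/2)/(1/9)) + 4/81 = 15313/81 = 189.05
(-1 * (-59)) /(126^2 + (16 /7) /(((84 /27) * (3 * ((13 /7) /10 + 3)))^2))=20538077 /5526484128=0.00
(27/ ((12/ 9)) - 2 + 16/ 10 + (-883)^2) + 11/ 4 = 3898558/ 5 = 779711.60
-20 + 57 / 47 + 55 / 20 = -3015 / 188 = -16.04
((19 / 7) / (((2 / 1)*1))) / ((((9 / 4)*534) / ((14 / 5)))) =38 / 12015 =0.00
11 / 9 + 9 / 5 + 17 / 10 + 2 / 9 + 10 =269 / 18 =14.94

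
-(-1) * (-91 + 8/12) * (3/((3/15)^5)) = -846875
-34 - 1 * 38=-72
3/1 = 3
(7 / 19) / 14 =1 / 38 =0.03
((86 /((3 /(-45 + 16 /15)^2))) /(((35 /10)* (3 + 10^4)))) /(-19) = -74696332 /898019325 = -0.08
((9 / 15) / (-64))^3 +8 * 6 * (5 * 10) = 78643199973 / 32768000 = 2400.00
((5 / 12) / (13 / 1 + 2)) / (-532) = -1 / 19152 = -0.00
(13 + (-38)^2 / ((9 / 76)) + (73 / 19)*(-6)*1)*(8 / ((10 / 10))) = 16667336 / 171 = 97469.80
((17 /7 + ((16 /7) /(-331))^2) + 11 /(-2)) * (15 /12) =-3.84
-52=-52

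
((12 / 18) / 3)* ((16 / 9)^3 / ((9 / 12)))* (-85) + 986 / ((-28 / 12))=-77719274 / 137781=-564.08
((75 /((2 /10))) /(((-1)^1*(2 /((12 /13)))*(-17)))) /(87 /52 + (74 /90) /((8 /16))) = 405000 /131971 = 3.07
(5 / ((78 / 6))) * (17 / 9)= 85 / 117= 0.73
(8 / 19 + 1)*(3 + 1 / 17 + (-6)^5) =-3567780 / 323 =-11045.76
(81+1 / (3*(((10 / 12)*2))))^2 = 164836 / 25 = 6593.44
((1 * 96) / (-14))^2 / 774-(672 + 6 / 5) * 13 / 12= -15365071 / 21070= -729.24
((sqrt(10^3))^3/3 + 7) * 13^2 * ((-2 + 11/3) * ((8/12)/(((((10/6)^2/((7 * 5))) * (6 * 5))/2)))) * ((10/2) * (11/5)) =182182/15 + 52052000 * sqrt(10)/9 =18301354.00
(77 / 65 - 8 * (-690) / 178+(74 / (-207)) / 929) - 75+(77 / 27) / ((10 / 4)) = -139049515342 / 3337418565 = -41.66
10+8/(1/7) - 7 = 59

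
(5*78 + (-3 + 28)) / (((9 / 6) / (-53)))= -43990 / 3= -14663.33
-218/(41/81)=-17658/41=-430.68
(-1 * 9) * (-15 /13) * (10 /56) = 675 /364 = 1.85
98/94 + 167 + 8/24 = 23741/141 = 168.38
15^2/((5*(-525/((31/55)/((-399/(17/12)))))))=527/3072300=0.00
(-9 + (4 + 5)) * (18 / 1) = 0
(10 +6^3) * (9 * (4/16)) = 1017/2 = 508.50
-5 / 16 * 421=-2105 / 16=-131.56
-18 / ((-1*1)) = 18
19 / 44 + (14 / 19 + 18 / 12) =2231 / 836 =2.67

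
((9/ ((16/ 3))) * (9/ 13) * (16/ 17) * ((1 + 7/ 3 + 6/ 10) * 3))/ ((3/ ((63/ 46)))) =301077/ 50830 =5.92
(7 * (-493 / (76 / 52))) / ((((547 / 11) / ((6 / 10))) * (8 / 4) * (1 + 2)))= -4.75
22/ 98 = 11/ 49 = 0.22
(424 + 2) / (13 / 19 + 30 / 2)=4047 / 149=27.16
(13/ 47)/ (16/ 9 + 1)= 117/ 1175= 0.10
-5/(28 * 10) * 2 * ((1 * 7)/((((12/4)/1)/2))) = -0.17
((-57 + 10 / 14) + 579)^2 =13388281 / 49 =273230.22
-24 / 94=-12 / 47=-0.26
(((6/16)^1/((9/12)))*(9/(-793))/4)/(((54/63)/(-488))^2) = -5978/13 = -459.85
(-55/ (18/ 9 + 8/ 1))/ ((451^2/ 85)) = -85/ 36982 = -0.00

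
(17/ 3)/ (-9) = -17/ 27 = -0.63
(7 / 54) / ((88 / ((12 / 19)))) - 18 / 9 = -15041 / 7524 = -2.00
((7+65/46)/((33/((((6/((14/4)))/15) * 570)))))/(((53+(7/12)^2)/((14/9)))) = 941184/1943293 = 0.48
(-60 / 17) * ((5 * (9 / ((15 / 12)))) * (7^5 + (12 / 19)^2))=-13105737360 / 6137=-2135528.33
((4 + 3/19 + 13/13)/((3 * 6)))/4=49/684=0.07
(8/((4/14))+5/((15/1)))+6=103/3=34.33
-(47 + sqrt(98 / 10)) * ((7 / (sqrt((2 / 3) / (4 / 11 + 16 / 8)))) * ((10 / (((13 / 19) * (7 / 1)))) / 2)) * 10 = -44650 * sqrt(429) / 143-1330 * sqrt(2145) / 143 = -6897.92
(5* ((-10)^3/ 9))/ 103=-5000/ 927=-5.39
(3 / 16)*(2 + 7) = 27 / 16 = 1.69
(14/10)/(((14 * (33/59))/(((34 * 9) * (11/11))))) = 3009/55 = 54.71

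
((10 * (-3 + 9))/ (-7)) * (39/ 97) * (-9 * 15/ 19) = 315900/ 12901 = 24.49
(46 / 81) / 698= 23 / 28269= 0.00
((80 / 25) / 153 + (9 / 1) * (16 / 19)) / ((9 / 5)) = 110464 / 26163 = 4.22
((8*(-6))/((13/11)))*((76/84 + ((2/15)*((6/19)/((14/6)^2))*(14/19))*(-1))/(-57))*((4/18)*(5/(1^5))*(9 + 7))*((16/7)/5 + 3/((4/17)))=88720995968/589839705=150.42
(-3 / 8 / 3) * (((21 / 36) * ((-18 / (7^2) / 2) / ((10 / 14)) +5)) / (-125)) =83 / 30000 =0.00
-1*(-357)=357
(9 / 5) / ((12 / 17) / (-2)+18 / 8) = 204 / 215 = 0.95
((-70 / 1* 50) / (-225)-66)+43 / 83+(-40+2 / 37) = -2483981 / 27639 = -89.87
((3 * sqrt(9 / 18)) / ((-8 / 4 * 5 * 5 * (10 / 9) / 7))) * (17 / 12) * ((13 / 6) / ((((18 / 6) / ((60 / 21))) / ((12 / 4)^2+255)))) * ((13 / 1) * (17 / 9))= -537251 * sqrt(2) / 150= -5065.25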